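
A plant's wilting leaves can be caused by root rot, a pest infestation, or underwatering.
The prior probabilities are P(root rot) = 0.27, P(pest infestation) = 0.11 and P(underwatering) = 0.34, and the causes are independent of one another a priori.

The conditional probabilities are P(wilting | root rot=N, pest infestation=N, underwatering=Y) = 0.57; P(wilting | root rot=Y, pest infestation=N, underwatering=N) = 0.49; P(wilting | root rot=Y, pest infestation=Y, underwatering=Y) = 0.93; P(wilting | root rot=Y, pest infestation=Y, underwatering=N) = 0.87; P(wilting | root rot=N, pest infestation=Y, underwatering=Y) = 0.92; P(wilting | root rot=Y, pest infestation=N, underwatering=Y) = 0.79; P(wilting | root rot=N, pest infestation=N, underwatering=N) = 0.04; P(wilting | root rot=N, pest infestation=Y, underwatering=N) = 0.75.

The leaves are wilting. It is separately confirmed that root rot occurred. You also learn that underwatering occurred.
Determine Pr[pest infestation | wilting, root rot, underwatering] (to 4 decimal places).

P(wilting | root rot, underwatering) = 0.79×0.89 + 0.93×0.11 = 0.703100 + 0.102300 = 0.805400
Of this, 0.102300 comes from 0.93×0.11 (the pest infestation=true cases).
So P(pest infestation | wilting, root rot, underwatering) = 0.102300/0.805400 ≈ 0.1270.

Pr[pest infestation | wilting, root rot, underwatering] ≈ 0.1270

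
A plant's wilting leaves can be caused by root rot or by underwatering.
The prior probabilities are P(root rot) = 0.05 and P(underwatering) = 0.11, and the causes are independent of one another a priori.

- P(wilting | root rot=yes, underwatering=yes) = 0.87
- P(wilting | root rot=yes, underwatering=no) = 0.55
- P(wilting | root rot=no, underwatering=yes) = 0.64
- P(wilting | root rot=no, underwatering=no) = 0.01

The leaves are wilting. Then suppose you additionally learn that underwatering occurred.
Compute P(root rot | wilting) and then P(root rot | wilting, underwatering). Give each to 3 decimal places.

Weight on root rot=true, given the evidence: 0.024475 + 0.004785 = 0.029260
Denominator P(wilting): 0.01×0.95×0.89 + 0.64×0.95×0.11 + 0.55×0.05×0.89 + 0.87×0.05×0.11 = 0.104595
Posterior = 0.029260 / 0.104595 ≈ 0.280

With the extra evidence:
Numerator (weight on configurations with root rot): 0.87*0.05 = 0.043500
Denominator P(wilting | underwatering): 0.64*0.95 + 0.87*0.05 = 0.651500
P(root rot | wilting, underwatering) = 0.043500/0.651500 ≈ 0.067
This is intercausal reasoning (explaining away): once underwatering accounts for the wilting, root rot becomes less likely.

P(root rot | wilting) ≈ 0.280; P(root rot | wilting, underwatering) ≈ 0.067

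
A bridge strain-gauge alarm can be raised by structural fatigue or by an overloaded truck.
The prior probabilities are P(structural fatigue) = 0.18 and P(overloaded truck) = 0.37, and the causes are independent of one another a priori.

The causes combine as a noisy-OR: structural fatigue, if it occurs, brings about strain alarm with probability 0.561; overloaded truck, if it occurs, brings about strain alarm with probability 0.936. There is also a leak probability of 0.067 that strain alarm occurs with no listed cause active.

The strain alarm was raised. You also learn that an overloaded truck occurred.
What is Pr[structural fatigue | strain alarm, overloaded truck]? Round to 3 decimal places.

Under noisy-OR, P(strain alarm | causes) = 1 − (1−0.067)·∏(1−qᵢ) over the active causes.
P(strain alarm | overloaded truck) = 0.940288·0.82 + 0.973786·0.18 = 0.771036 + 0.175281 = 0.946317
Of this, 0.175281 comes from 0.973786·0.18 (the structural fatigue=true cases).
Hence the posterior is 0.175281/0.946317 ≈ 0.185.

Pr[structural fatigue | strain alarm, overloaded truck] ≈ 0.185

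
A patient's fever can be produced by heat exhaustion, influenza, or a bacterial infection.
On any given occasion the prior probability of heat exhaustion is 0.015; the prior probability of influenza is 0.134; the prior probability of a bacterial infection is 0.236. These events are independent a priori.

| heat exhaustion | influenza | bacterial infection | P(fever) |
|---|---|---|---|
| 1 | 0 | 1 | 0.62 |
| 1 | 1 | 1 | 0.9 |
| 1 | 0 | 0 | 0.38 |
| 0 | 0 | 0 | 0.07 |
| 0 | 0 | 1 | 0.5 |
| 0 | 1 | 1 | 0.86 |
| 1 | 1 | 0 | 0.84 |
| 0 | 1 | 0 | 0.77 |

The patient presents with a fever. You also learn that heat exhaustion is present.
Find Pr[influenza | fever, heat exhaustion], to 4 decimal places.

By total probability over the 4 (influenza, bacterial infection) configurations:
  P(fever | heat exhaustion) = 0.38·0.866·0.764 + 0.62·0.866·0.236 + 0.84·0.134·0.764 + 0.9·0.134·0.236
        = 0.251417 + 0.126713 + 0.085996 + 0.028462 = 0.492588
The terms with influenza present sum to 0.114458, so
  P(influenza | fever, heat exhaustion) = 0.114458 / 0.492588 ≈ 0.2324

Pr[influenza | fever, heat exhaustion] ≈ 0.2324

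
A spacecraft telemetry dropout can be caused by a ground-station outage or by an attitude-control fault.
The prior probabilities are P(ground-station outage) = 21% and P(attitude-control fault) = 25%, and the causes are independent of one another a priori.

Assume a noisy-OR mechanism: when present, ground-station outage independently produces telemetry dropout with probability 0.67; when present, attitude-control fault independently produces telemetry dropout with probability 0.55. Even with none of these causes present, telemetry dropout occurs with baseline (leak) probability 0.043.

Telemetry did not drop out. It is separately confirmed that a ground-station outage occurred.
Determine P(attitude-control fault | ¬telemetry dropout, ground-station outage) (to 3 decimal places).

Under noisy-OR, P(telemetry dropout | causes) = 1 − (1−0.043)·∏(1−qᵢ) over the active causes.
P(¬telemetry dropout | ground-station outage) = 0.31581*0.75 + 0.142114*0.25 = 0.236857 + 0.035528 = 0.272385
Restricting to configurations with attitude-control fault present: 0.142114*0.25 = 0.035528.
Hence the posterior is 0.035528/0.272385 ≈ 0.130.

P(attitude-control fault | ¬telemetry dropout, ground-station outage) ≈ 0.130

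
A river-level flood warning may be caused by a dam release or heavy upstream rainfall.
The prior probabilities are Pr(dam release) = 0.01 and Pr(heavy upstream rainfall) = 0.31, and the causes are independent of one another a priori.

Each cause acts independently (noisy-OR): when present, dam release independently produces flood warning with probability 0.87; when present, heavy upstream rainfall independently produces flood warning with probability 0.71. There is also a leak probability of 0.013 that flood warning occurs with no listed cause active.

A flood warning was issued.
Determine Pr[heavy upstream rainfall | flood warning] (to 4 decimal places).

Pr[heavy upstream rainfall | flood warning] ≈ 0.9371

Under noisy-OR, P(flood warning | causes) = 1 − (1−0.013)·∏(1−qᵢ) over the active causes.
P(flood warning) = 0.013·0.99·0.69 + 0.71377·0.99·0.31 + 0.87169·0.01·0.69 + 0.96279·0.01·0.31 = 0.008880 + 0.219056 + 0.006015 + 0.002985 = 0.236936
The heavy upstream rainfall-present share is 0.219056 + 0.002985 = 0.222041.
So P(heavy upstream rainfall | flood warning) = 0.222041/0.236936 ≈ 0.9371.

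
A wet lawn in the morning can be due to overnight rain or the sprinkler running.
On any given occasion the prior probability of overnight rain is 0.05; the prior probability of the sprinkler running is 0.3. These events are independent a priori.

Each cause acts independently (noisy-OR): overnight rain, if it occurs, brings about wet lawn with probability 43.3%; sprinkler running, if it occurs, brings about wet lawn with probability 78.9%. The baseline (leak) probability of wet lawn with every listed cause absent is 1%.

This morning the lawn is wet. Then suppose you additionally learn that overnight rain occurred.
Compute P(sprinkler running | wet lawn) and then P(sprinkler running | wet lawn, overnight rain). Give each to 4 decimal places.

Under noisy-OR, P(wet lawn | causes) = 1 − (1−0.01)·∏(1−qᵢ) over the active causes.
For the numerator, keep only sprinkler running=true terms: 0.225466 + 0.013223 = 0.238689
Normalizer over all consistent configurations: 0.01×0.95×0.7 + 0.79111×0.95×0.3 + 0.43867×0.05×0.7 + 0.881559×0.05×0.3 = 0.260692
Posterior = 0.238689 / 0.260692 ≈ 0.9156

Now also conditioning on overnight rain=true:
By total probability over both values of sprinkler running:
  P(wet lawn | overnight rain) = 0.43867*0.7 + 0.881559*0.3
        = 0.307069 + 0.264468 = 0.571537
The terms with sprinkler running present sum to 0.264468, so
  P(sprinkler running | wet lawn, overnight rain) = 0.264468 / 0.571537 ≈ 0.4627
The drop from 0.9156 to 0.4627 is the explaining-away (discounting) effect.

P(sprinkler running | wet lawn) ≈ 0.9156; P(sprinkler running | wet lawn, overnight rain) ≈ 0.4627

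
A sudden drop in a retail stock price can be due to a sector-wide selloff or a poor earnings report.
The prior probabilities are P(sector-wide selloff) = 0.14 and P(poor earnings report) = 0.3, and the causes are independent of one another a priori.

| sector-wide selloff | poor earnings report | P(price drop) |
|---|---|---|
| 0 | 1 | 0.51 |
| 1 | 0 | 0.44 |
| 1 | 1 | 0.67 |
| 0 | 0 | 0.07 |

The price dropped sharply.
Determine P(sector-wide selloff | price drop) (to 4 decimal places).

P(price drop) = 0.07*0.86*0.7 + 0.51*0.86*0.3 + 0.44*0.14*0.7 + 0.67*0.14*0.3 = 0.042140 + 0.131580 + 0.043120 + 0.028140 = 0.244980
Restricting to configurations with sector-wide selloff present: 0.043120 + 0.028140 = 0.071260.
P(sector-wide selloff | price drop) = 0.071260 / 0.244980 ≈ 0.2909

P(sector-wide selloff | price drop) ≈ 0.2909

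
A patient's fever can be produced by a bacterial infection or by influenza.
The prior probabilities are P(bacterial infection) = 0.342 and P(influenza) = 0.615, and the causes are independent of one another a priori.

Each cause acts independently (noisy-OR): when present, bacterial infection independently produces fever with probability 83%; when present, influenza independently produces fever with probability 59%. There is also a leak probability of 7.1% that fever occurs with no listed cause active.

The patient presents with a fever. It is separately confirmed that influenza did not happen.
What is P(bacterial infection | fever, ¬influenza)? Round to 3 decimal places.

P(bacterial infection | fever, ¬influenza) ≈ 0.860

Under noisy-OR, P(fever | causes) = 1 − (1−0.071)·∏(1−qᵢ) over the active causes.
P(fever | ¬influenza) = 0.071*0.658 + 0.84207*0.342 = 0.046718 + 0.287988 = 0.334706
The bacterial infection-present share is 0.84207*0.342 = 0.287988.
Hence the posterior is 0.287988/0.334706 ≈ 0.860.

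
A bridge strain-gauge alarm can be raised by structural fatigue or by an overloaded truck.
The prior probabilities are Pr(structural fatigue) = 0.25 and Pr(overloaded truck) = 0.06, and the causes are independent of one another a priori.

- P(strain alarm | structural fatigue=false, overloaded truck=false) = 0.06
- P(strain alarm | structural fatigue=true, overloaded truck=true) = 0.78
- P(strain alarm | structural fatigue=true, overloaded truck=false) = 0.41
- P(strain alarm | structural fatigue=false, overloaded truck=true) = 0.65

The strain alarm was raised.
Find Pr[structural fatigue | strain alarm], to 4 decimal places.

Pr[structural fatigue | strain alarm] ≈ 0.6016

For the numerator, keep only structural fatigue=true terms: 0.096350 + 0.011700 = 0.108050
The normalizing constant is 0.06×0.75×0.94 + 0.65×0.75×0.06 + 0.41×0.25×0.94 + 0.78×0.25×0.06 = 0.179600
P(structural fatigue | strain alarm) = 0.108050/0.179600 ≈ 0.6016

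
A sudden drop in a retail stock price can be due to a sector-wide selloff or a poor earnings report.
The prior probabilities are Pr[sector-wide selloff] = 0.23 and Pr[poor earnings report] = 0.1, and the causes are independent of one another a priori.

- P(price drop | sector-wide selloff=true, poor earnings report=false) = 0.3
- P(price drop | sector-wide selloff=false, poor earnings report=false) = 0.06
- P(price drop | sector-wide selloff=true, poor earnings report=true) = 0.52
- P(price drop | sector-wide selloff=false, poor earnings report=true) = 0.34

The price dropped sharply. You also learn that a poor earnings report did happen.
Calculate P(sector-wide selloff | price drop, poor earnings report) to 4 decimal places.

P(sector-wide selloff | price drop, poor earnings report) ≈ 0.3136

P(price drop | poor earnings report) = 0.34×0.77 + 0.52×0.23 = 0.261800 + 0.119600 = 0.381400
The sector-wide selloff-present share is 0.52×0.23 = 0.119600.
Hence the posterior is 0.119600/0.381400 ≈ 0.3136.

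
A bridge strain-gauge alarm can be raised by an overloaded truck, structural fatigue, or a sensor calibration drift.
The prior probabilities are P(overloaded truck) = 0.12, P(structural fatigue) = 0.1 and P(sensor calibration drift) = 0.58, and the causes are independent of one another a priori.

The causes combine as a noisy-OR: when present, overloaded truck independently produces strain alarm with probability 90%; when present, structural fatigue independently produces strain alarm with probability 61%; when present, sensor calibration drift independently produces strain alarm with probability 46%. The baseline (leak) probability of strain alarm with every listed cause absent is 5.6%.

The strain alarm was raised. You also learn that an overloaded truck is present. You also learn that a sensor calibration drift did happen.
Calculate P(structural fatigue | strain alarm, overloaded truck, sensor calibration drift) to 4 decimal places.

P(structural fatigue | strain alarm, overloaded truck, sensor calibration drift) ≈ 0.1029

Under noisy-OR, P(strain alarm | causes) = 1 − (1−0.056)·∏(1−qᵢ) over the active causes.
P(strain alarm | overloaded truck, sensor calibration drift) = 0.949024×0.9 + 0.980119×0.1 = 0.854122 + 0.098012 = 0.952134
Of this, 0.098012 comes from 0.980119×0.1 (the structural fatigue=true cases).
So P(structural fatigue | strain alarm, overloaded truck, sensor calibration drift) = 0.098012/0.952134 ≈ 0.1029.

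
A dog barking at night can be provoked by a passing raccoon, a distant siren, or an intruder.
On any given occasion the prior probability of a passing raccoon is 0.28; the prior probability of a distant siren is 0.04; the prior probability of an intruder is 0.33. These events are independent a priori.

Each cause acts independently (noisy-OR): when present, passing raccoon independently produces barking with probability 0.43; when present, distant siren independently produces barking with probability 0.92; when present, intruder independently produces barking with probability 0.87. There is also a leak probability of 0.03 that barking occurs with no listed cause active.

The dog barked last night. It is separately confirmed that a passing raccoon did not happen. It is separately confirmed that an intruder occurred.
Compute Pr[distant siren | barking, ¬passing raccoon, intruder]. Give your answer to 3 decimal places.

Under noisy-OR, P(barking | causes) = 1 − (1−0.03)·∏(1−qᵢ) over the active causes.
P(barking | ¬passing raccoon, intruder) = 0.8739×0.96 + 0.989912×0.04 = 0.838944 + 0.039596 = 0.878540
The distant siren-present share is 0.989912×0.04 = 0.039596.
So P(distant siren | barking, ¬passing raccoon, intruder) = 0.039596/0.878540 ≈ 0.045.

Pr[distant siren | barking, ¬passing raccoon, intruder] ≈ 0.045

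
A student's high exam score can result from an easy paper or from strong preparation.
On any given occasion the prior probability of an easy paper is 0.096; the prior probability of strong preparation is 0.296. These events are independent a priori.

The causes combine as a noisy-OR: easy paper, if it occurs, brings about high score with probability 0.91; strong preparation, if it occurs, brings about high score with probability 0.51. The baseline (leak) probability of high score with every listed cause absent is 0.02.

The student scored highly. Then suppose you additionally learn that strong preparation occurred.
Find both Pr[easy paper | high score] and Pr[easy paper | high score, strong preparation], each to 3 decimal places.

Under noisy-OR, P(high score | causes) = 1 − (1−0.02)·∏(1−qᵢ) over the active causes.
P(high score) = 0.02·0.904·0.704 + 0.5198·0.904·0.296 + 0.9118·0.096·0.704 + 0.956782·0.096·0.296 = 0.012728 + 0.139090 + 0.061623 + 0.027188 = 0.240629
Restricting to configurations with easy paper present: 0.061623 + 0.027188 = 0.088811.
So P(easy paper | high score) = 0.088811/0.240629 ≈ 0.369.

With the extra evidence:
P(high score | strong preparation) = 0.5198·0.904 + 0.956782·0.096 = 0.469899 + 0.091851 = 0.561750
Restricting to configurations with easy paper present: 0.956782·0.096 = 0.091851.
Hence the posterior is 0.091851/0.561750 ≈ 0.164.
This is intercausal reasoning (explaining away): once strong preparation accounts for the high score, easy paper becomes less likely.

Pr[easy paper | high score] ≈ 0.369; Pr[easy paper | high score, strong preparation] ≈ 0.164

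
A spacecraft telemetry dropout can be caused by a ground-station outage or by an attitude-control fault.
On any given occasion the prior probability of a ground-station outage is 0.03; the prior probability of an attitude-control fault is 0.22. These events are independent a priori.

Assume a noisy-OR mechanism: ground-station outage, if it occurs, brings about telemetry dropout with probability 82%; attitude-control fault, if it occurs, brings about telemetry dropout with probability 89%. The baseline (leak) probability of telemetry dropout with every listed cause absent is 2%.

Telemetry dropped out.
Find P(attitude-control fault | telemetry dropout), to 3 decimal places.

P(attitude-control fault | telemetry dropout) ≈ 0.851

Under noisy-OR, P(telemetry dropout | causes) = 1 − (1−0.02)·∏(1−qᵢ) over the active causes.
P(telemetry dropout) = 0.02·0.97·0.78 + 0.8922·0.97·0.22 + 0.8236·0.03·0.78 + 0.980596·0.03·0.22 = 0.015132 + 0.190395 + 0.019272 + 0.006472 = 0.231271
Restricting to configurations with attitude-control fault present: 0.190395 + 0.006472 = 0.196867.
So P(attitude-control fault | telemetry dropout) = 0.196867/0.231271 ≈ 0.851.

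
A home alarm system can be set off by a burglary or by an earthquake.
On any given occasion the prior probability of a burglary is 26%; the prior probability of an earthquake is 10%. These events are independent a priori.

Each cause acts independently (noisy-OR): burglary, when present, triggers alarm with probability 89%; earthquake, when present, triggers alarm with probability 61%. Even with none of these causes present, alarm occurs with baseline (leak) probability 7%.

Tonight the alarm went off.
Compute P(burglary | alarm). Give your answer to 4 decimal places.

P(burglary | alarm) ≈ 0.7148

Under noisy-OR, P(alarm | causes) = 1 − (1−0.07)·∏(1−qᵢ) over the active causes.
Numerator (weight on configurations with burglary): 0.210062 + 0.024963 = 0.235025
Normalizer over all consistent configurations: 0.07×0.74×0.9 + 0.6373×0.74×0.1 + 0.8977×0.26×0.9 + 0.960103×0.26×0.1 = 0.328805
P(burglary | alarm) = 0.235025/0.328805 ≈ 0.7148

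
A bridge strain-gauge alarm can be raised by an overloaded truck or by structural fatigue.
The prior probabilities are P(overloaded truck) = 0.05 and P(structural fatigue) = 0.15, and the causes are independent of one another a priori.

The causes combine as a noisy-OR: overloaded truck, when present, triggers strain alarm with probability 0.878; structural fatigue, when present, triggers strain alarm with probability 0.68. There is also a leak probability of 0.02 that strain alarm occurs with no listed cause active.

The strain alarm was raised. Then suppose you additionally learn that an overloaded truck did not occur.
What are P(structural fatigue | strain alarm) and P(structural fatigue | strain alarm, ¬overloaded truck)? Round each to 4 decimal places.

Under noisy-OR, P(strain alarm | causes) = 1 − (1−0.02)·∏(1−qᵢ) over the active causes.
Sum P(strain alarm|·) weighted by the priors over the 4 (overloaded truck, structural fatigue) configurations:
  P(strain alarm) = 0.02×0.95×0.85 + 0.6864×0.95×0.15 + 0.88044×0.05×0.85 + 0.961741×0.05×0.15
        = 0.016150 + 0.097812 + 0.037419 + 0.007213 = 0.158594
Configurations with structural fatigue contribute 0.105025, so
  P(structural fatigue | strain alarm) = 0.105025 / 0.158594 ≈ 0.6622

Now condition on the additional information:
P(strain alarm | ¬overloaded truck) = 0.02*0.85 + 0.6864*0.15 = 0.017000 + 0.102960 = 0.119960
Restricting to configurations with structural fatigue present: 0.6864*0.15 = 0.102960.
So P(structural fatigue | strain alarm, ¬overloaded truck) = 0.102960/0.119960 ≈ 0.8583.
Ruling out overloaded truck raises the posterior on structural fatigue — the flip side of explaining away.

P(structural fatigue | strain alarm) ≈ 0.6622; P(structural fatigue | strain alarm, ¬overloaded truck) ≈ 0.8583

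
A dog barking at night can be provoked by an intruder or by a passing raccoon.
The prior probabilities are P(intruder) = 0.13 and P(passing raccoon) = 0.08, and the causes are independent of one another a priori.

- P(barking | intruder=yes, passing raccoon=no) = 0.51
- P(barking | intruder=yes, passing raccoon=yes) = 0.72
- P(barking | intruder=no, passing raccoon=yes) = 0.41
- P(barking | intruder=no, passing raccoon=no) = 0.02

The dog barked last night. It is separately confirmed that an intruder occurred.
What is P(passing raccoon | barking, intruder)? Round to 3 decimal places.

Weight on passing raccoon=true, given the evidence: 0.72·0.08 = 0.057600
Denominator P(barking | intruder): 0.51·0.92 + 0.72·0.08 = 0.526800
P(passing raccoon | barking, intruder) = 0.057600/0.526800 ≈ 0.109

P(passing raccoon | barking, intruder) ≈ 0.109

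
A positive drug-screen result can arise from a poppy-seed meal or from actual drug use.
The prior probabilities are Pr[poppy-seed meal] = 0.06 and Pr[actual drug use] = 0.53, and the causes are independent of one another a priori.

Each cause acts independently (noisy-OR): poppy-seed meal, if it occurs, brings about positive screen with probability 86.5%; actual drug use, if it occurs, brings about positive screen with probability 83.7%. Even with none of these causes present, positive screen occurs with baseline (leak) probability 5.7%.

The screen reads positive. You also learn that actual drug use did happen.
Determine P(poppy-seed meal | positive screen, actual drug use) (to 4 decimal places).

P(poppy-seed meal | positive screen, actual drug use) ≈ 0.0688

Under noisy-OR, P(positive screen | causes) = 1 − (1−0.057)·∏(1−qᵢ) over the active causes.
For the numerator, keep only poppy-seed meal=true terms: 0.979249*0.06 = 0.058755
The normalizing constant is 0.846291*0.94 + 0.979249*0.06 = 0.854269
P(poppy-seed meal | positive screen, actual drug use) = 0.058755/0.854269 ≈ 0.0688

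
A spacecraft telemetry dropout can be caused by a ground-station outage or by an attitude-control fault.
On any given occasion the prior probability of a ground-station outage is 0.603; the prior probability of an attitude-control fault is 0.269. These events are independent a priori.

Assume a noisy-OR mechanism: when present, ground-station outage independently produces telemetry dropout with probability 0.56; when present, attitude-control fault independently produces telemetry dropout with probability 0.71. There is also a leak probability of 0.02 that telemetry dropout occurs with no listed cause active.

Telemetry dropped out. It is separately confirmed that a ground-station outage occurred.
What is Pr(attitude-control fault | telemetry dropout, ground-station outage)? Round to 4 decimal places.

Under noisy-OR, P(telemetry dropout | causes) = 1 − (1−0.02)·∏(1−qᵢ) over the active causes.
P(telemetry dropout | ground-station outage) = 0.5688*0.731 + 0.874952*0.269 = 0.415793 + 0.235362 = 0.651155
Restricting to configurations with attitude-control fault present: 0.874952*0.269 = 0.235362.
P(attitude-control fault | telemetry dropout, ground-station outage) = 0.235362 / 0.651155 ≈ 0.3615

Pr(attitude-control fault | telemetry dropout, ground-station outage) ≈ 0.3615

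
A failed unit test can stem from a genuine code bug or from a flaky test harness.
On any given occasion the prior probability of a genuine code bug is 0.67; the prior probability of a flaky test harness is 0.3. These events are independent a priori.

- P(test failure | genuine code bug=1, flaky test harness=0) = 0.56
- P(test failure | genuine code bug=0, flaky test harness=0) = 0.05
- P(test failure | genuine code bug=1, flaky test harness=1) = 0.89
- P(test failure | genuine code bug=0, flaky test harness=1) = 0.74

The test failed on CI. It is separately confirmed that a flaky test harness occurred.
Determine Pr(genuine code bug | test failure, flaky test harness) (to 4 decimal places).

P(test failure | flaky test harness) = 0.74*0.33 + 0.89*0.67 = 0.244200 + 0.596300 = 0.840500
Restricting to configurations with genuine code bug present: 0.89*0.67 = 0.596300.
So P(genuine code bug | test failure, flaky test harness) = 0.596300/0.840500 ≈ 0.7095.

Pr(genuine code bug | test failure, flaky test harness) ≈ 0.7095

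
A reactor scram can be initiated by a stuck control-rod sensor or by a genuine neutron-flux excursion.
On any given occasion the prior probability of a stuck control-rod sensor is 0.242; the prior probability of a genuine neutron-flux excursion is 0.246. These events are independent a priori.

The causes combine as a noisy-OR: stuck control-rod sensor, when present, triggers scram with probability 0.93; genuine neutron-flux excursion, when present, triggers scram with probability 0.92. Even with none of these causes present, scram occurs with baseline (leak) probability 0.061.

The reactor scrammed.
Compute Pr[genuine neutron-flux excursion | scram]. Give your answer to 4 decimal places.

Pr[genuine neutron-flux excursion | scram] ≈ 0.5301

Under noisy-OR, P(scram | causes) = 1 − (1−0.061)·∏(1−qᵢ) over the active causes.
For the numerator, keep only genuine neutron-flux excursion=true terms: 0.172461 + 0.059219 = 0.231680
Denominator P(scram): 0.061*0.758*0.754 + 0.92488*0.758*0.246 + 0.93427*0.242*0.754 + 0.994742*0.242*0.246 = 0.437017
Posterior = 0.231680 / 0.437017 ≈ 0.5301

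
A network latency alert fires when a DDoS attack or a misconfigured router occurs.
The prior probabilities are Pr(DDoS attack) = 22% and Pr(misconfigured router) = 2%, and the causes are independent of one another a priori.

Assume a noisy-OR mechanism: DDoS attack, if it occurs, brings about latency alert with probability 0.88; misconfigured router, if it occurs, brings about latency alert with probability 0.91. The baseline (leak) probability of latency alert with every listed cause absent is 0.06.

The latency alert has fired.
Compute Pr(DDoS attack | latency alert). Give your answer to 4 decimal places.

Under noisy-OR, P(latency alert | causes) = 1 − (1−0.06)·∏(1−qᵢ) over the active causes.
P(latency alert) = 0.06*0.78*0.98 + 0.9154*0.78*0.02 + 0.8872*0.22*0.98 + 0.989848*0.22*0.02 = 0.045864 + 0.014280 + 0.191280 + 0.004355 = 0.255779
Of this, 0.195635 comes from 0.191280 + 0.004355 (the DDoS attack=true cases).
P(DDoS attack | latency alert) = 0.195635 / 0.255779 ≈ 0.7649

Pr(DDoS attack | latency alert) ≈ 0.7649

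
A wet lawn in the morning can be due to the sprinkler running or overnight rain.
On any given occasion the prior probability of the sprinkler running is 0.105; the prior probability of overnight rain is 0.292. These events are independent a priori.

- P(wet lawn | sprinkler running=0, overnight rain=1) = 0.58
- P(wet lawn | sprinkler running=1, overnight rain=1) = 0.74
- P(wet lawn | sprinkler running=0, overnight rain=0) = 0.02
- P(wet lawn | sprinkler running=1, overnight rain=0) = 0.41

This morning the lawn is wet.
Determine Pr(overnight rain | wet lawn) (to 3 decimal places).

Pr(overnight rain | wet lawn) ≈ 0.802

Sum P(wet lawn|·) weighted by the priors over the 4 (sprinkler running, overnight rain) configurations:
  P(wet lawn) = 0.02*0.895*0.708 + 0.58*0.895*0.292 + 0.41*0.105*0.708 + 0.74*0.105*0.292
        = 0.012673 + 0.151577 + 0.030479 + 0.022688 = 0.217417
The terms with overnight rain present sum to 0.174265, so
  P(overnight rain | wet lawn) = 0.174265 / 0.217417 ≈ 0.802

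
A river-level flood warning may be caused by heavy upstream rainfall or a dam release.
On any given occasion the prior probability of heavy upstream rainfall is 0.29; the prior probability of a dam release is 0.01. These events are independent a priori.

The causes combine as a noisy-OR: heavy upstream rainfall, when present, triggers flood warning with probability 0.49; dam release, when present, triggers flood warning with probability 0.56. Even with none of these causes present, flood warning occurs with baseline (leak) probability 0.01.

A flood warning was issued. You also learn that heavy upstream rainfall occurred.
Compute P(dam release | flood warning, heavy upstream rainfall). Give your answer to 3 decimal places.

P(dam release | flood warning, heavy upstream rainfall) ≈ 0.016

Under noisy-OR, P(flood warning | causes) = 1 − (1−0.01)·∏(1−qᵢ) over the active causes.
For the numerator, keep only dam release=true terms: 0.777844×0.01 = 0.007778
The normalizing constant is 0.4951×0.99 + 0.777844×0.01 = 0.497927
Posterior = 0.007778 / 0.497927 ≈ 0.016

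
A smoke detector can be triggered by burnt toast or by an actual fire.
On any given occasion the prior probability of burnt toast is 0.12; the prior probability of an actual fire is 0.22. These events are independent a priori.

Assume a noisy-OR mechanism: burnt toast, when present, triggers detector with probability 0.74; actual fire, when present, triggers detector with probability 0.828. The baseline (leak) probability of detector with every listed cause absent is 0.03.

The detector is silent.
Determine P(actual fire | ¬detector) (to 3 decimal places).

Under noisy-OR, P(detector | causes) = 1 − (1−0.03)·∏(1−qᵢ) over the active causes.
P(¬detector) = 0.97×0.88×0.78 + 0.16684×0.88×0.22 + 0.2522×0.12×0.78 + 0.043378×0.12×0.22 = 0.665808 + 0.032300 + 0.023606 + 0.001145 = 0.722859
Restricting to configurations with actual fire present: 0.032300 + 0.001145 = 0.033445.
So P(actual fire | ¬detector) = 0.033445/0.722859 ≈ 0.046.

P(actual fire | ¬detector) ≈ 0.046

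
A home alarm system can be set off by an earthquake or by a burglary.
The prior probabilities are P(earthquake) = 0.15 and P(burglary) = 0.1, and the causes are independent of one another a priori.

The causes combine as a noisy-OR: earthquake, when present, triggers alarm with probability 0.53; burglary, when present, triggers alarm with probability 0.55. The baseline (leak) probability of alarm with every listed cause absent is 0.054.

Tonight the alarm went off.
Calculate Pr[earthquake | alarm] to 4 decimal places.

Pr[earthquake | alarm] ≈ 0.4911

Under noisy-OR, P(alarm | causes) = 1 − (1−0.054)·∏(1−qᵢ) over the active causes.
Enumerate the 4 (earthquake, burglary) configurations and weight by the priors:
  P(alarm) = 0.054×0.85×0.9 + 0.5743×0.85×0.1 + 0.55538×0.15×0.9 + 0.799921×0.15×0.1
        = 0.041310 + 0.048816 + 0.074976 + 0.011999 = 0.177101
Configurations with earthquake contribute 0.086975, so
  P(earthquake | alarm) = 0.086975 / 0.177101 ≈ 0.4911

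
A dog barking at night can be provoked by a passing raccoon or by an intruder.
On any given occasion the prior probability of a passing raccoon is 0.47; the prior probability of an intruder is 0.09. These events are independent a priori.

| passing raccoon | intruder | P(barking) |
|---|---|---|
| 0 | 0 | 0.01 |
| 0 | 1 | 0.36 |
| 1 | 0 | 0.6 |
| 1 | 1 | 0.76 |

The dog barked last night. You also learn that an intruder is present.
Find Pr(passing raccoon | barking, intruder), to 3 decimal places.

Numerator (weight on configurations with passing raccoon): 0.76*0.47 = 0.357200
The normalizing constant is 0.36*0.53 + 0.76*0.47 = 0.548000
P(passing raccoon | barking, intruder) = 0.357200/0.548000 ≈ 0.652

Pr(passing raccoon | barking, intruder) ≈ 0.652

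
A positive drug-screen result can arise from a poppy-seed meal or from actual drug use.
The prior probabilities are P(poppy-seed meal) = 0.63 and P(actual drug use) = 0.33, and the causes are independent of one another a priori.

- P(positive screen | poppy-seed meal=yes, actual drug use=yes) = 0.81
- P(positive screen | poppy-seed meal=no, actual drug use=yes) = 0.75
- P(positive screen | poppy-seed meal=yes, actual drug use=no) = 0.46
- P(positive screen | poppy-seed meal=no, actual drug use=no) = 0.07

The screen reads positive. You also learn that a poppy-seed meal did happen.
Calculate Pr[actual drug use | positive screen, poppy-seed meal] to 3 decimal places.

Pr[actual drug use | positive screen, poppy-seed meal] ≈ 0.464

By total probability over both values of actual drug use:
  P(positive screen | poppy-seed meal) = 0.46*0.67 + 0.81*0.33
        = 0.308200 + 0.267300 = 0.575500
Keeping only the actual drug use-present terms gives 0.267300, so
  P(actual drug use | positive screen, poppy-seed meal) = 0.267300 / 0.575500 ≈ 0.464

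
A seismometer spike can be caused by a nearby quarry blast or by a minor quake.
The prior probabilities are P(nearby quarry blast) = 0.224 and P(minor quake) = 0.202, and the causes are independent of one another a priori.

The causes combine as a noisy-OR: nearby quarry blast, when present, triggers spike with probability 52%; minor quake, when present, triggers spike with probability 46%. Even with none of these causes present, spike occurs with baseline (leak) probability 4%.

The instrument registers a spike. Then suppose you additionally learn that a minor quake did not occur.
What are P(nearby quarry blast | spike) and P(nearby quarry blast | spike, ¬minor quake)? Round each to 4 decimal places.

P(nearby quarry blast | spike) ≈ 0.5653; P(nearby quarry blast | spike, ¬minor quake) ≈ 0.7955

Under noisy-OR, P(spike | causes) = 1 − (1−0.04)·∏(1−qᵢ) over the active causes.
By total probability over the 4 (nearby quarry blast, minor quake) configurations:
  P(spike) = 0.04·0.776·0.798 + 0.4816·0.776·0.202 + 0.5392·0.224·0.798 + 0.751168·0.224·0.202
        = 0.024770 + 0.075492 + 0.096383 + 0.033989 = 0.230634
Keeping only the nearby quarry blast-present terms gives 0.130372, so
  P(nearby quarry blast | spike) = 0.130372 / 0.230634 ≈ 0.5653

Now condition on the additional information:
For the numerator, keep only nearby quarry blast=true terms: 0.5392×0.224 = 0.120781
The normalizing constant is 0.04×0.776 + 0.5392×0.224 = 0.151821
Posterior = 0.120781 / 0.151821 ≈ 0.7955
With minor quake excluded, nearby quarry blast must carry more of the explanatory weight for the spike.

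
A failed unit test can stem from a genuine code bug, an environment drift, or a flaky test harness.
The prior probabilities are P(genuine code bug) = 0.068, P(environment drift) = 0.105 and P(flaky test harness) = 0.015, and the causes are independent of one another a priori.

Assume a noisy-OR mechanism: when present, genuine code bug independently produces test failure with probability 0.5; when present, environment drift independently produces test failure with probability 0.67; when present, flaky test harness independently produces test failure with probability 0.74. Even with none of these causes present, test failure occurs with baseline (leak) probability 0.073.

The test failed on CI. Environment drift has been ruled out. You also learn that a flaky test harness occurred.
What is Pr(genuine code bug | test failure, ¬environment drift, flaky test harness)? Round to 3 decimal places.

Pr(genuine code bug | test failure, ¬environment drift, flaky test harness) ≈ 0.078

Under noisy-OR, P(test failure | causes) = 1 − (1−0.073)·∏(1−qᵢ) over the active causes.
Enumerate both values of genuine code bug and weight by the priors:
  P(test failure | ¬environment drift, flaky test harness) = 0.75898×0.932 + 0.87949×0.068
        = 0.707369 + 0.059805 = 0.767174
Keeping only the genuine code bug-present terms gives 0.059805, so
  P(genuine code bug | test failure, ¬environment drift, flaky test harness) = 0.059805 / 0.767174 ≈ 0.078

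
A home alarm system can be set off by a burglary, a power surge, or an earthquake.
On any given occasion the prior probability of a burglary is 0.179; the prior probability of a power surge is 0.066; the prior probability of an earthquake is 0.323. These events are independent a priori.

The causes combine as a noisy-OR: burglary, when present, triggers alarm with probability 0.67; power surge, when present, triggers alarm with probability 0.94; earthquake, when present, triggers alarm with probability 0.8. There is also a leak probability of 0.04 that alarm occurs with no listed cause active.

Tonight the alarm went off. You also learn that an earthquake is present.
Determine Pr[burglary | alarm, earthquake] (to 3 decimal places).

Pr[burglary | alarm, earthquake] ≈ 0.200

Under noisy-OR, P(alarm | causes) = 1 − (1−0.04)·∏(1−qᵢ) over the active causes.
P(alarm | earthquake) = 0.808×0.821×0.934 + 0.98848×0.821×0.066 + 0.93664×0.179×0.934 + 0.996198×0.179×0.066 = 0.619586 + 0.053562 + 0.156593 + 0.011769 = 0.841510
Restricting to configurations with burglary present: 0.156593 + 0.011769 = 0.168362.
P(burglary | alarm, earthquake) = 0.168362 / 0.841510 ≈ 0.200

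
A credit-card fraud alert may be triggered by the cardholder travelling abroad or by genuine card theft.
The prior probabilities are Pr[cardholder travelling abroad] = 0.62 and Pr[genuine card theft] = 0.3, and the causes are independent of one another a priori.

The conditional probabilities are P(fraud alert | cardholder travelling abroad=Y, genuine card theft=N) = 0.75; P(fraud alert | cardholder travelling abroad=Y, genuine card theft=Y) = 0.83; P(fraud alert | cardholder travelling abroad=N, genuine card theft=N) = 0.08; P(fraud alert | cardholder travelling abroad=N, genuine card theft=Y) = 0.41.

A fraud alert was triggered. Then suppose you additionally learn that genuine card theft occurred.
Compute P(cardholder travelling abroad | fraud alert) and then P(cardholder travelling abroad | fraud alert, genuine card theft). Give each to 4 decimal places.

Numerator (weight on configurations with cardholder travelling abroad): 0.325500 + 0.154380 = 0.479880
The normalizing constant is 0.08×0.38×0.7 + 0.41×0.38×0.3 + 0.75×0.62×0.7 + 0.83×0.62×0.3 = 0.547900
P(cardholder travelling abroad | fraud alert) = 0.479880/0.547900 ≈ 0.8759

Now condition on the additional information:
Sum P(fraud alert|·) weighted by the priors over both values of cardholder travelling abroad:
  P(fraud alert | genuine card theft) = 0.41×0.38 + 0.83×0.62
        = 0.155800 + 0.514600 = 0.670400
Configurations with cardholder travelling abroad contribute 0.514600, so
  P(cardholder travelling abroad | fraud alert, genuine card theft) = 0.514600 / 0.670400 ≈ 0.7676
— genuine card theft explains away the evidence for cardholder travelling abroad.

P(cardholder travelling abroad | fraud alert) ≈ 0.8759; P(cardholder travelling abroad | fraud alert, genuine card theft) ≈ 0.7676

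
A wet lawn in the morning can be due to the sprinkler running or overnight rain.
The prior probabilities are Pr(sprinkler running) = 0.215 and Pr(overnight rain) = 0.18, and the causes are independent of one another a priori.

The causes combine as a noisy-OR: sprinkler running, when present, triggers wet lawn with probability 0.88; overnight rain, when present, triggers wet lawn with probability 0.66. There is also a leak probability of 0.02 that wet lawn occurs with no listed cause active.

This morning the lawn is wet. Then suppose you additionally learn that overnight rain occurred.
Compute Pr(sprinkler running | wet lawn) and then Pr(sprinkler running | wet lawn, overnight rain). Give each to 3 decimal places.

Under noisy-OR, P(wet lawn | causes) = 1 − (1−0.02)·∏(1−qᵢ) over the active causes.
P(wet lawn) = 0.02*0.785*0.82 + 0.6668*0.785*0.18 + 0.8824*0.215*0.82 + 0.960016*0.215*0.18 = 0.012874 + 0.094219 + 0.155567 + 0.037153 = 0.299813
Of this, 0.192720 comes from 0.155567 + 0.037153 (the sprinkler running=true cases).
Hence the posterior is 0.192720/0.299813 ≈ 0.643.

Now condition on the additional information:
P(wet lawn | overnight rain) = 0.6668*0.785 + 0.960016*0.215 = 0.523438 + 0.206403 = 0.729841
Of this, 0.206403 comes from 0.960016*0.215 (the sprinkler running=true cases).
So P(sprinkler running | wet lawn, overnight rain) = 0.206403/0.729841 ≈ 0.283.

Pr(sprinkler running | wet lawn) ≈ 0.643; Pr(sprinkler running | wet lawn, overnight rain) ≈ 0.283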